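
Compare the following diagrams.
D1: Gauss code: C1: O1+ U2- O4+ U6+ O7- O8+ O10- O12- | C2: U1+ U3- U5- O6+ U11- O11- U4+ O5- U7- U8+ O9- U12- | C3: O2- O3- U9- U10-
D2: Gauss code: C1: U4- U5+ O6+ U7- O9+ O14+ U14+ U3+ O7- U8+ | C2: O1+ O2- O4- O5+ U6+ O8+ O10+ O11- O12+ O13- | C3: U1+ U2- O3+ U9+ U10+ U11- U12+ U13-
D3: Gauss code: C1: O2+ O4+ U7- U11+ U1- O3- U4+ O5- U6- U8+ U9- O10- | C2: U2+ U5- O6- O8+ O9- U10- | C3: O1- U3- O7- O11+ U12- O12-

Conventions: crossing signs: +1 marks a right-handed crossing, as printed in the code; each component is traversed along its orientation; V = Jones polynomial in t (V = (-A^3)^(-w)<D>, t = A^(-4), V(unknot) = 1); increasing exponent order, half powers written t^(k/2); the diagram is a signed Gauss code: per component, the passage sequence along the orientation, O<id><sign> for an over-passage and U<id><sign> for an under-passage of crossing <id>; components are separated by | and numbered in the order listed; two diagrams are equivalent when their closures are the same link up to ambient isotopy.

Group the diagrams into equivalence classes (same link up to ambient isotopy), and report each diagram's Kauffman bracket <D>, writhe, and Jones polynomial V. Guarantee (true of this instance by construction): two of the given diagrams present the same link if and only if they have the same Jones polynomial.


grouping into links: {D1} | {D2} | {D3}
V(D1) = t^-5 - 2t^-4 + 3t^-3 - t^-2 + 3t^-1 - 1 + t  (w -4, c 12, <D> = A^-16 - A^-12 + 3A^-8 - A^-4 + 3 - 2A^4 + A^8)
V(D2) = t + 2t^3 + t^5  [14 crossings, <D> = A^-8 + 2 + A^8, w = +4]
V(D3) = t^-5 + 2t^-3 + t^-1  (w -4, c 12, <D> = A^-8 + 2 + A^8)
key observation: V(t) takes 3 values over 3 diagrams, fixing the grouping


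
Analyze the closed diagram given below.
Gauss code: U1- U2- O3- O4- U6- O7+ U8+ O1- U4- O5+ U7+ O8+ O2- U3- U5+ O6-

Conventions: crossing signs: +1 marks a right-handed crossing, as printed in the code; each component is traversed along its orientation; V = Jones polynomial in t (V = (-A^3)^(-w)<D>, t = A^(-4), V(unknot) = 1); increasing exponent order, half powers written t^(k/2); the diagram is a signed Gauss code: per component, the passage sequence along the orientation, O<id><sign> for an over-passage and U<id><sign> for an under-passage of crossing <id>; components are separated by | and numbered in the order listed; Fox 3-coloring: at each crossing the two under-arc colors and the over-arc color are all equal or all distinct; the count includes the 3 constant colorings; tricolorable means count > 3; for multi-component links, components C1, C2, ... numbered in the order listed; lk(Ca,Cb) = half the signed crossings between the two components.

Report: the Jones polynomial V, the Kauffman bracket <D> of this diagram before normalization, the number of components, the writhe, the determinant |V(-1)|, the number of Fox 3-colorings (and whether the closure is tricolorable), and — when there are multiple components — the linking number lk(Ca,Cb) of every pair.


Jones polynomial: V(t) = -t^-5 + t^-4 - t^-3 + 2t^-2 - t^-1 + 2 - t
<D> = -A^-10 + 2A^-6 - A^-2 + 2A^2 - A^6 + A^10 - A^14; writhe -2
components 1, writhe -2 (8 crossings)
3-colorings: 9 of 3^8, det 9 — tricolorable
note: the span of V is 6, forcing >= 6 crossings in any diagram


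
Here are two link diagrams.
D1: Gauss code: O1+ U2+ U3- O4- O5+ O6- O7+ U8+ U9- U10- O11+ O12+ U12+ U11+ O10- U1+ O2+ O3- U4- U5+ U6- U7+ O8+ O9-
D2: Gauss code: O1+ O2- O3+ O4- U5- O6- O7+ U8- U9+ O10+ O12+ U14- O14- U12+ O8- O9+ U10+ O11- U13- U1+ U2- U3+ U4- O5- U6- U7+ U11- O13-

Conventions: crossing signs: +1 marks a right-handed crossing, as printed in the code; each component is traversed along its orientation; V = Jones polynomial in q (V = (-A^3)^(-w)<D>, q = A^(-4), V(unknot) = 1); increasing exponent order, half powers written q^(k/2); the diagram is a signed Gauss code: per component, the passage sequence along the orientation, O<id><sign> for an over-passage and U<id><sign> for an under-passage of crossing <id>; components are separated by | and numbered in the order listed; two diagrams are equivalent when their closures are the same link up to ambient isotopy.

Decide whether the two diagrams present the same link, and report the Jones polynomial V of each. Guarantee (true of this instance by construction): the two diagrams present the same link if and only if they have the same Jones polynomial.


equivalent: no
V(D1) = 1  (w +2, c 12, <D> = A^6)
D2 (bracket A^-2 + A^6 - A^10; 14 crossings at w = -2): V = -q^-4 + q^-3 + q^-1
why: V(q) takes 2 values over 2 diagrams, fixing the grouping


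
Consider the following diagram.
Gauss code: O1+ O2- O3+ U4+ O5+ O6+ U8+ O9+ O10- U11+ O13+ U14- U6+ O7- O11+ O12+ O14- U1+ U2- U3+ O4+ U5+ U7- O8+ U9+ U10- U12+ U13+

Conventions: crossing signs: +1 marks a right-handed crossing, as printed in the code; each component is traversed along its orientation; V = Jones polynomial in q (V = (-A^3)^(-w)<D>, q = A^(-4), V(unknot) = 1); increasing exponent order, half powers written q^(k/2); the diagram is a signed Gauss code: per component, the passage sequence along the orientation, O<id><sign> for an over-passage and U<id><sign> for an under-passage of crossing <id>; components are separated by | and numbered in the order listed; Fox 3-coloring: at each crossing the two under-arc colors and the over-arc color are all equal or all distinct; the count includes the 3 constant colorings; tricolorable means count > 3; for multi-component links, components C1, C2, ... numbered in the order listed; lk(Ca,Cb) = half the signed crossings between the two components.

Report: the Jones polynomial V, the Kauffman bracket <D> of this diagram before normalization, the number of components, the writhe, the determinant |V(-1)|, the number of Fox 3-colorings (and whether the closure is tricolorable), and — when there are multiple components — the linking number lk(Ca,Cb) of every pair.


V(q) = q^2 - q^3 + 3q^4 - 3q^5 + 3q^6 - 3q^7 + 2q^8 - q^9
bracket: -A^-18 + 2A^-14 - 3A^-10 + 3A^-6 - 3A^-2 + 3A^2 - A^6 + A^10, w = +6
1 component, writhe +6, over 14 crossings
det 17, colorings 3 of 3^14 — not tricolorable
observation: w = +6 shifts under R1 moves; the (-A^3)^(-6) factor cancels that in V


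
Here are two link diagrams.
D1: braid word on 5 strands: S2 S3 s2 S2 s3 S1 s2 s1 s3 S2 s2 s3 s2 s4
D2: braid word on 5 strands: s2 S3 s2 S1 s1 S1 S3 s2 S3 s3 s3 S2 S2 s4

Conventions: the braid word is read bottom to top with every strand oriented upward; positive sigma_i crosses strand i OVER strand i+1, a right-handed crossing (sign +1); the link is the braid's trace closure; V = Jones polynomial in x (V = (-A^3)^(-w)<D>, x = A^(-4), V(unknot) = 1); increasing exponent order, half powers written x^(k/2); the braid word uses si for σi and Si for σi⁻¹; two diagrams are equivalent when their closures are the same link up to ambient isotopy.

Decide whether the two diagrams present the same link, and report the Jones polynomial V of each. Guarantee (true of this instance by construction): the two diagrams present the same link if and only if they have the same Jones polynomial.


equivalent: no
V(D1) = 1 + x + x^2 + x^3  (w +4, c 14, <D> = 1 + A^4 + A^8 + A^12)
V(D2) = x^-2 + 2 + x^2  [14 crossings, <D> = A^-8 + 2 + A^8, w = 0]
key observation: 2 classes among 2 diagrams; unequal V(x) rules out equality


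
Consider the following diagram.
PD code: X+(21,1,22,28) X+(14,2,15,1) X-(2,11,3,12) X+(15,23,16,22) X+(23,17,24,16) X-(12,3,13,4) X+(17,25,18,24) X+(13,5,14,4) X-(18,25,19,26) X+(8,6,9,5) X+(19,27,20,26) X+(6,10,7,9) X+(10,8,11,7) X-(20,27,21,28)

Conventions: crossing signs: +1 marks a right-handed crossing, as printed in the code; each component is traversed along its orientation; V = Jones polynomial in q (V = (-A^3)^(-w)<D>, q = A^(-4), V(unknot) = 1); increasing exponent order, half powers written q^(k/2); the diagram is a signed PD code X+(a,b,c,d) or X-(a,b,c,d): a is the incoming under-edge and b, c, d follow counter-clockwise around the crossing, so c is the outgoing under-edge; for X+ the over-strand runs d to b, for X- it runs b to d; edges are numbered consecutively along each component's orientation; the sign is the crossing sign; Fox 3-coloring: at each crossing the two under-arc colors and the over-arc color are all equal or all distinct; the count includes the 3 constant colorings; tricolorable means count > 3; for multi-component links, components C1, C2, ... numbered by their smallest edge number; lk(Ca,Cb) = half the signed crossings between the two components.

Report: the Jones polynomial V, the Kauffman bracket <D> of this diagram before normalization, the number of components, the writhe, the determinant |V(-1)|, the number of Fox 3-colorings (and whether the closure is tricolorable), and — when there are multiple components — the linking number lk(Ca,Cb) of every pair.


Jones polynomial: V(q) = q^2 + 2q^4 - 2q^5 + q^6 - 2q^7 + q^8
<D> = A^-14 - 2A^-10 + A^-6 - 2A^-2 + 2A^2 + A^10; writhe +6
components 1, writhe +6 (14 crossings)
3-colorings: 27 of 3^14, det 9 — tricolorable
note: w = +6 shifts under R1 moves; the (-A^3)^(-6) factor cancels that in V


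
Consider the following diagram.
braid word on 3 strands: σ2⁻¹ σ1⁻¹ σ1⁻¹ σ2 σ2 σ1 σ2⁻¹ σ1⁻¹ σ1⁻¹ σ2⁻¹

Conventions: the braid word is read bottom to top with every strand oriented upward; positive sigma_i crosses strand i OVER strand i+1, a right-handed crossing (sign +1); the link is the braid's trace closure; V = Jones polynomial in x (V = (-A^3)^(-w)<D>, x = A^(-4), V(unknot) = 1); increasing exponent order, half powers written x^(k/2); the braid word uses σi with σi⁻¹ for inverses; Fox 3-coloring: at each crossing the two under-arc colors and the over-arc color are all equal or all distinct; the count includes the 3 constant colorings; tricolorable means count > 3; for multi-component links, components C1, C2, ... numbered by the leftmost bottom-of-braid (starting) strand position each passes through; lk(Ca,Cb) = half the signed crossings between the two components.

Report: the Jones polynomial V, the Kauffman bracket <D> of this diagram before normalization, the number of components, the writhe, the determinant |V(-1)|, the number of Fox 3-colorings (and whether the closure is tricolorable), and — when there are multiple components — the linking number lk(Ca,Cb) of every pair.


V = x^-7 - 2x^-6 + 2x^-5 - 3x^-4 + 3x^-3 - 2x^-2 + 2x^-1
<D> = 2A^-8 - 2A^-4 + 3 - 3A^4 + 2A^8 - 2A^12 + A^16 (w = -4)
1 component over 10 crossings, w = -4
9 Fox colorings among 3^10, |V(-1)| = 15: tricolorable
why: V spans 6 powers of x: at least 6 crossings in any diagram


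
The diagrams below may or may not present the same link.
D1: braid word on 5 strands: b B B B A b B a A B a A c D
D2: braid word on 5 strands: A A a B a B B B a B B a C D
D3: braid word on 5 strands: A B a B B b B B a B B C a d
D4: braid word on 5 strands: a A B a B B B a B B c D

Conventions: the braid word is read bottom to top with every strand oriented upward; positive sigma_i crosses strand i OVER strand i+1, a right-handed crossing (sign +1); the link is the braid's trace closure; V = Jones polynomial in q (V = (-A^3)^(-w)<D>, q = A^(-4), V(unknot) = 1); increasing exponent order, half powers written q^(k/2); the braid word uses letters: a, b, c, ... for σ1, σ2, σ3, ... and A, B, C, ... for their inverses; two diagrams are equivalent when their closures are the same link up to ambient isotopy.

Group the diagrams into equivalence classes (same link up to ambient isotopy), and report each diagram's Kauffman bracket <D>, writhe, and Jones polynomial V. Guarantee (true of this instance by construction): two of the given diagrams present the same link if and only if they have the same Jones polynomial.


classes: {D1} | {D2, D3, D4}
V(D1) = -q^-4 + q^-3 + q^-1  [14 crossings, <D> = A^-8 + 1 - A^4, w = -4]
D2 (bracket A^-18 - A^-14 + 3A^-10 - 3A^-6 + 3A^-2 - 4A^2 + 3A^6 - 2A^10 + A^14; 14 crossings at w = -6): V = q^-8 - 2q^-7 + 3q^-6 - 4q^-5 + 3q^-4 - 3q^-3 + 3q^-2 - q^-1 + 1
D3 (bracket A^-12 - A^-8 + 3A^-4 - 3 + 3A^4 - 4A^8 + 3A^12 - 2A^16 + A^20; 14 crossings at w = -4): V = q^-8 - 2q^-7 + 3q^-6 - 4q^-5 + 3q^-4 - 3q^-3 + 3q^-2 - q^-1 + 1
V(D4) = q^-8 - 2q^-7 + 3q^-6 - 4q^-5 + 3q^-4 - 3q^-3 + 3q^-2 - q^-1 + 1  (w -4, c 12, <D> = A^-12 - A^-8 + 3A^-4 - 3 + 3A^4 - 4A^8 + 3A^12 - 2A^16 + A^20)
note: 2 classes among 4 diagrams; unequal V(q) rules out equality


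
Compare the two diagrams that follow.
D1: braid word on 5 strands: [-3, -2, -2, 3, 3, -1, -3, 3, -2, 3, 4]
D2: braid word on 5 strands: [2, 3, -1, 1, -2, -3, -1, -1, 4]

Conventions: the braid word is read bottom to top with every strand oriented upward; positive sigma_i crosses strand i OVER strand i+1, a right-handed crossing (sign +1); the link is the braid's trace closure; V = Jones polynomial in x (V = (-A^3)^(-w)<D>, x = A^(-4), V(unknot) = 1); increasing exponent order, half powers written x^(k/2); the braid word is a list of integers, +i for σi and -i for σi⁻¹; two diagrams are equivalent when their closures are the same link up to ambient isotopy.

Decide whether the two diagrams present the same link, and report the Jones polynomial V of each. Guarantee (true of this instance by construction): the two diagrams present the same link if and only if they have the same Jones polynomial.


equivalent: no
D1 (bracket A^-9 + 2A^-1 - A^3 + A^7 - A^11; 11 crossings at w = -1): V = x^(-7/2) - x^(-5/2) + x^(-3/2) - 2x^(-1/2) - x^(3/2)
V(D2) = -x^(-5/2) - x^(-1/2)  [9 crossings, <D> = A^-1 + A^7, w = -1]
observation: V(x) takes 2 values over 2 diagrams, fixing the grouping


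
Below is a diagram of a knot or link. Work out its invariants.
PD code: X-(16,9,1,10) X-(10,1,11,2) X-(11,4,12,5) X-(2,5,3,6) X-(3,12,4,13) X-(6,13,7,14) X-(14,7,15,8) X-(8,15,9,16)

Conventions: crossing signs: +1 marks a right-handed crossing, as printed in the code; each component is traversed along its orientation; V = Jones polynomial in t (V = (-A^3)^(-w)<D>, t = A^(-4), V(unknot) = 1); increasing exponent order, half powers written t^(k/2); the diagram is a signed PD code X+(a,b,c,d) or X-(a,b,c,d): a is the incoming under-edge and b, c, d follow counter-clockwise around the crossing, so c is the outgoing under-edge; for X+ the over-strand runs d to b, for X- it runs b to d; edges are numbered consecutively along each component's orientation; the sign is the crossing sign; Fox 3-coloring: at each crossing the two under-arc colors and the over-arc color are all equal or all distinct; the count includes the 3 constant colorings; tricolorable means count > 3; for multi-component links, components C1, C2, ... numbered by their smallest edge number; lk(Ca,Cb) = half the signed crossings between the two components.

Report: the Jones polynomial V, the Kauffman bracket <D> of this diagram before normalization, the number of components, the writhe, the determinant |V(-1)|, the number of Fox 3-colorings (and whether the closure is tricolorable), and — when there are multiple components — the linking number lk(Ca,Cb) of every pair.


V = -t^-10 + t^-9 - t^-8 + t^-7 - t^-6 + t^-5 + t^-3
<D> = A^-12 + A^-4 - 1 + A^4 - A^8 + A^12 - A^16 (w = -8)
1 component over 8 crossings, w = -8
3 Fox colorings among 3^8, |V(-1)| = 7: not tricolorable
why: det 7 = |V(-1)|; not divisible by 3, so not tricolorable


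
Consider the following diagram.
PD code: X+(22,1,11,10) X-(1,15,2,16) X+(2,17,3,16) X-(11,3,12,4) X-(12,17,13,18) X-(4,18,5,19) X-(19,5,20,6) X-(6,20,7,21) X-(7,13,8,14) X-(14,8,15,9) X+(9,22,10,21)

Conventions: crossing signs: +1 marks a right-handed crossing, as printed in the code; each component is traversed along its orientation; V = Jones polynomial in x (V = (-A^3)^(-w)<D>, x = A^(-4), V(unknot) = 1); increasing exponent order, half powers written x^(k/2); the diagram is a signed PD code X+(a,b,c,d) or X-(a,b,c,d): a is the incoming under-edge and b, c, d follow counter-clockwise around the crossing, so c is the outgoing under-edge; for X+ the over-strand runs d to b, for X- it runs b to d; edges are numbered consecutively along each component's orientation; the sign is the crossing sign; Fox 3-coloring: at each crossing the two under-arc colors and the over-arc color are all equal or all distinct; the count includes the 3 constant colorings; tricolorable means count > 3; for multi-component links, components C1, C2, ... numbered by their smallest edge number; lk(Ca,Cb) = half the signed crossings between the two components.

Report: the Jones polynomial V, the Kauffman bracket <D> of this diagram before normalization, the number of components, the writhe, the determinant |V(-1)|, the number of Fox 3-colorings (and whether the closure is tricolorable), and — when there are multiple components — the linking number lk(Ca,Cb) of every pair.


Jones polynomial: V(x) = -x^(-15/2) + 2x^(-13/2) - 2x^(-11/2) + 2x^(-9/2) - 3x^(-7/2) + x^(-5/2) - x^(-3/2)
<D> = A^-9 - A^-5 + 3A^-1 - 2A^3 + 2A^7 - 2A^11 + A^15; writhe -5
components 2, writhe -5 (11 crossings)
linking number lk(C1,C2) = -2
3-colorings: 9 of 3^11, det 12 — tricolorable
note: |V(-1)| = 12: so tricolorable, since 3 divides 12


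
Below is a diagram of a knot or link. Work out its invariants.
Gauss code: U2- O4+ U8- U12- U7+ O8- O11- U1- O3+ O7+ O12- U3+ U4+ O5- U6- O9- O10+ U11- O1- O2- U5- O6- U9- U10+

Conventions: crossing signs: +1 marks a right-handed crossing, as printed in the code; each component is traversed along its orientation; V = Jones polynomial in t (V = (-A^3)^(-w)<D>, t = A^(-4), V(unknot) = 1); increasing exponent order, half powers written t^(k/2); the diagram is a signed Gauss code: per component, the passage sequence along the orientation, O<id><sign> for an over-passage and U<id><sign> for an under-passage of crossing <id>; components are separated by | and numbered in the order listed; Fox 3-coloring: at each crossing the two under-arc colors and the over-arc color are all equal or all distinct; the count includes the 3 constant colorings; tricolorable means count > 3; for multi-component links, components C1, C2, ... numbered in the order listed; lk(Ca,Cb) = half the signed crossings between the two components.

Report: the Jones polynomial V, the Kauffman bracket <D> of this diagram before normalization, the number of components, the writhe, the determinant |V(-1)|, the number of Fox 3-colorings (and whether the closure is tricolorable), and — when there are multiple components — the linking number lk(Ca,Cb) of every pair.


Jones polynomial: V(t) = -t^-6 + t^-5 - t^-4 + 2t^-3 - t^-2 + t^-1
<D> = A^-8 - A^-4 + 2 - A^4 + A^8 - A^12; writhe -4
components 1, writhe -4 (12 crossings)
3-colorings: 3 of 3^12, det 7 — not tricolorable
note: the span of V is 5, forcing >= 5 crossings in any diagram


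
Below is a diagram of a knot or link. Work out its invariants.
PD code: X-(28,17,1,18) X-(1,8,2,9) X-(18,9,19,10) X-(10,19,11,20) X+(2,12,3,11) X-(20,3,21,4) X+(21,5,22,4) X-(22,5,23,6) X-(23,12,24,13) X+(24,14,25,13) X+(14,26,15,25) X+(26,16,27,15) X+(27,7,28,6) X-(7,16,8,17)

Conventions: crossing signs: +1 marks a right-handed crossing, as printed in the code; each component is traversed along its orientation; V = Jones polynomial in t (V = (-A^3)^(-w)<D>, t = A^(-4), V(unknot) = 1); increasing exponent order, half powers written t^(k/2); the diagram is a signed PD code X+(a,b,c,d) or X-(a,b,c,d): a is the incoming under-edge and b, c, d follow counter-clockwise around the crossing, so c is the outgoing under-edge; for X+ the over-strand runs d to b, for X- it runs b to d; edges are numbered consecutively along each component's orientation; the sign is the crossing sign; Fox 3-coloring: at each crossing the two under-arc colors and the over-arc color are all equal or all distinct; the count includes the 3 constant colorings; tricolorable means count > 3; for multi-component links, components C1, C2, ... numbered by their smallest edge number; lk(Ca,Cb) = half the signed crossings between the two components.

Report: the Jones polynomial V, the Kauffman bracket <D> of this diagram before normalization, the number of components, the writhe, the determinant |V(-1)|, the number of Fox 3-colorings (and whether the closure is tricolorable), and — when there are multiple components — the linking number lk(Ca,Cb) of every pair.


V = t^-5 - 2t^-4 + 2t^-3 - 2t^-2 + 2t^-1 - 1 + t
<D> = A^-10 - A^-6 + 2A^-2 - 2A^2 + 2A^6 - 2A^10 + A^14 (w = -2)
1 component over 14 crossings, w = -2
3 Fox colorings among 3^14, |V(-1)| = 11: not tricolorable
why: det 11 = |V(-1)|; not divisible by 3, so not tricolorable


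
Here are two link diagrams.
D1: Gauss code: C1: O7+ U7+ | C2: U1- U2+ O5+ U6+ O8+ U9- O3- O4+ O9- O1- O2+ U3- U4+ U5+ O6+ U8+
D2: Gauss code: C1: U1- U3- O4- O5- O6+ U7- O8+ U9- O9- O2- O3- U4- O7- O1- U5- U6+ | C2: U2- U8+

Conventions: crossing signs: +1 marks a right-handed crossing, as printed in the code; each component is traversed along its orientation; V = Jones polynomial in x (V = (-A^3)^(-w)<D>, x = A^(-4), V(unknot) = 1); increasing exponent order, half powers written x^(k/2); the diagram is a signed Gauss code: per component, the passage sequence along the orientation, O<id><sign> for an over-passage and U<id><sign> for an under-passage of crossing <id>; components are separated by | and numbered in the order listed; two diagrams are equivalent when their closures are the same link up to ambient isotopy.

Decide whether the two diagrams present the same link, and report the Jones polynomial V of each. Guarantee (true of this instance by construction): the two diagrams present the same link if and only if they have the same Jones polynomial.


same link: no
V(D1) = -x^(1/2) - x^(3/2) - x^(5/2) + x^(9/2)  [9 crossings, <D> = -A^-9 + A^-1 + A^3 + A^7, w = +3]
D2 (bracket A^-13 + A^-9 + A^-5 - A^3; 9 crossings at w = -5): V = x^(-9/2) - x^(-5/2) - x^(-3/2) - x^(-1/2)
note: 2 classes among 2 diagrams; unequal V(x) rules out equality


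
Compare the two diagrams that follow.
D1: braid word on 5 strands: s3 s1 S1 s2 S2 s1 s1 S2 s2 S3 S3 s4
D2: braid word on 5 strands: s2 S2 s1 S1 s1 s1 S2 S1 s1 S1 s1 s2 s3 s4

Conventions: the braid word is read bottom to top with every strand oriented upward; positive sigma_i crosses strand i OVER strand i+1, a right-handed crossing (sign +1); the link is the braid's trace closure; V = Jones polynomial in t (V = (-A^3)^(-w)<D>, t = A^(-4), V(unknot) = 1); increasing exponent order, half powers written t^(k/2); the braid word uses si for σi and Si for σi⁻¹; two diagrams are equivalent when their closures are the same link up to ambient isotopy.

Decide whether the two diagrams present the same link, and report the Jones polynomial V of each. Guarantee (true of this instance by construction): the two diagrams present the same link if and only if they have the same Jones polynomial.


same link: yes
V(D1) = 1 + t + t^2 + t^3  [12 crossings, <D> = A^-6 + A^-2 + A^2 + A^6, w = +2]
V(D2) = 1 + t + t^2 + t^3  [14 crossings, <D> = 1 + A^4 + A^8 + A^12, w = +4]
insight: from 12 to 14 crossings by R-moves: one link, two diagrams


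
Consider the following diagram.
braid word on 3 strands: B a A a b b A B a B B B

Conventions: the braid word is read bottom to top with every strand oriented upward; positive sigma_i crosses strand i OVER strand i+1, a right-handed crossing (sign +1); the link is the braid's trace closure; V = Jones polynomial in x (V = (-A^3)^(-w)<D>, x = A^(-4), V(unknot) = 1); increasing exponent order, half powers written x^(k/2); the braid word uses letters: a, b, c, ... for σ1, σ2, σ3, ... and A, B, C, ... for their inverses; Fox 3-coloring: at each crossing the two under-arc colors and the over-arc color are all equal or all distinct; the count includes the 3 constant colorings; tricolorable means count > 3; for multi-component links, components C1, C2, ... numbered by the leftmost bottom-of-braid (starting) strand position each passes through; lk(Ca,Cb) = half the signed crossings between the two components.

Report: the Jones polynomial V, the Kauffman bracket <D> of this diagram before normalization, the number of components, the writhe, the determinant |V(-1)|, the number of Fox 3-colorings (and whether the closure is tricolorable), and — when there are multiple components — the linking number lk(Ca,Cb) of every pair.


V = -x^-6 + x^-5 - 2x^-4 + 3x^-3 - 2x^-2 + 3x^-1 - 1 + x - x^2
<D> = -A^-14 + A^-10 - A^-6 + 3A^-2 - 2A^2 + 3A^6 - 2A^10 + A^14 - A^18 (w = -2)
1 component over 12 crossings, w = -2
9 Fox colorings among 3^12, |V(-1)| = 15: tricolorable
why: |V(-1)| = 15: so tricolorable, since 3 divides 15


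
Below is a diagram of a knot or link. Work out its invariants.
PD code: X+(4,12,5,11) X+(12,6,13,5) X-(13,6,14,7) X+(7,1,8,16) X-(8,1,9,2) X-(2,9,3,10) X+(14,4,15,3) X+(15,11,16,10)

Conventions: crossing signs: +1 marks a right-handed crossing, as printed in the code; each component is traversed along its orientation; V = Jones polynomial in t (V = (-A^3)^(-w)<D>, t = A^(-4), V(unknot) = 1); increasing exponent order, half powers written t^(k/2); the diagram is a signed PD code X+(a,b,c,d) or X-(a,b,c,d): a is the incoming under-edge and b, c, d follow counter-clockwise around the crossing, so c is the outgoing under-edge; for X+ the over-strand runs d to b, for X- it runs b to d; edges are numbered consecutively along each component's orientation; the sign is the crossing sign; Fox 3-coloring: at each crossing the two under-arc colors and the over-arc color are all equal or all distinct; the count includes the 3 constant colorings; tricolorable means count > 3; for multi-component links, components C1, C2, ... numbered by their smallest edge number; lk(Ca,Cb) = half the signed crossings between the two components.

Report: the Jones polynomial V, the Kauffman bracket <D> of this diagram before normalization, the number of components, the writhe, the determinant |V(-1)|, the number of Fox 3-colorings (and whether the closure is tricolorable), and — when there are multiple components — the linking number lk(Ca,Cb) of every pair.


V = 1
<D> = A^6 (w = +2)
1 component over 8 crossings, w = +2
3 Fox colorings among 3^8, |V(-1)| = 1: not tricolorable
why: det 1 = |V(-1)|; not divisible by 3, so not tricolorable


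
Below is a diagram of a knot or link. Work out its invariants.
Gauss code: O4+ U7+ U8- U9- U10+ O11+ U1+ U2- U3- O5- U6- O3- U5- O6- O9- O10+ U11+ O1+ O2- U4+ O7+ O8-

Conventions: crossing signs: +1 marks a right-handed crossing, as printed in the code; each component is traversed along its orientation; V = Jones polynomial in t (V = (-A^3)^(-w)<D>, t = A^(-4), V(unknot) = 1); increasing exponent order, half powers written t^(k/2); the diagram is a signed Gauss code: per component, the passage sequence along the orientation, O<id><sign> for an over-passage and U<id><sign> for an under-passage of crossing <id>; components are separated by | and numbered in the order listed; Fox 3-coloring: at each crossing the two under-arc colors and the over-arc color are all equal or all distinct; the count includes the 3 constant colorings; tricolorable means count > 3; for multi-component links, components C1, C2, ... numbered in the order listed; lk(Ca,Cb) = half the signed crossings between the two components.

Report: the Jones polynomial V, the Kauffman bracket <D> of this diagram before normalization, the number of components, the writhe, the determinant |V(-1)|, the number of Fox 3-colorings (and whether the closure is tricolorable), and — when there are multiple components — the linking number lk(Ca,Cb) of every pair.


V(t) = -t^-4 + t^-3 + t^-1
bracket: -A - A^9 + A^13, w = -1
1 component, writhe -1, over 11 crossings
det 3, colorings 9 of 3^11 — tricolorable
observation: V spans 3 powers of t: at least 3 crossings in any diagram


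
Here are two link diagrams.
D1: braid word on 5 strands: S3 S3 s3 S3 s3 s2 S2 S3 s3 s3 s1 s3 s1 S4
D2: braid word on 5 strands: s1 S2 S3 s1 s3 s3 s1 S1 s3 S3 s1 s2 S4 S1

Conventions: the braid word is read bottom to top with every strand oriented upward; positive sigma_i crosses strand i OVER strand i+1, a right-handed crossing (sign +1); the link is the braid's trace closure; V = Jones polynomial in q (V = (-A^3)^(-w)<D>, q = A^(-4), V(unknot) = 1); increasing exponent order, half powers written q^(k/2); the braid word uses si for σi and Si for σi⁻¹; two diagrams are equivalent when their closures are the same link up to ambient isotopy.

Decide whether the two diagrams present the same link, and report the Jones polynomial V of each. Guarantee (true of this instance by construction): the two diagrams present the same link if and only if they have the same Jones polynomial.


equivalent: yes
D1 (bracket A^-6 + A^-2 + A^2 + A^6; 14 crossings at w = +2): V = 1 + q + q^2 + q^3
V(D2) = 1 + q + q^2 + q^3  [14 crossings, <D> = A^-6 + A^-2 + A^2 + A^6, w = +2]
observation: one V(q) for all 2 diagrams — one class (guaranteed)


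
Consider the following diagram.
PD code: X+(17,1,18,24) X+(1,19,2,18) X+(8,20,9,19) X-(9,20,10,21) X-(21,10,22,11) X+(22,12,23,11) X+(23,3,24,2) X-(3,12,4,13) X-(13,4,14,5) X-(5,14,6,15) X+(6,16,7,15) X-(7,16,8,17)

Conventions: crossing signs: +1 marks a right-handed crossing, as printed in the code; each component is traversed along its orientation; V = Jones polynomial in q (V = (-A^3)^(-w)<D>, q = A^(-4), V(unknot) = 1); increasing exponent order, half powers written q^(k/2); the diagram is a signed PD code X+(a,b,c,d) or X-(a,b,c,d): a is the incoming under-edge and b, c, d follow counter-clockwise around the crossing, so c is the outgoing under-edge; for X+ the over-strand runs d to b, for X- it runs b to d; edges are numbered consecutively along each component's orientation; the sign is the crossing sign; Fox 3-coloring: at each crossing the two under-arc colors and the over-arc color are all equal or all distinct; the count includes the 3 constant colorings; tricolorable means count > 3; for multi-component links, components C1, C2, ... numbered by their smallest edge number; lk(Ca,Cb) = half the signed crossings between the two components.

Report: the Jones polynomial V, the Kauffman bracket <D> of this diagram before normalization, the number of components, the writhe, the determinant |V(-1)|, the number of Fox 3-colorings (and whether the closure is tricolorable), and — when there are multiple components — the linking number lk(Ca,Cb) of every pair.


V(q) = -q^-3 + q^-2 - q^-1 + 3 - q + q^2 - q^3
bracket: -A^-12 + A^-8 - A^-4 + 3 - A^4 + A^8 - A^12, w = 0
1 component, writhe 0, over 12 crossings
det 9, colorings 27 of 3^12 — tricolorable
observation: w = 0 shifts under R1 moves; the (-A^3)^(0) factor cancels that in V


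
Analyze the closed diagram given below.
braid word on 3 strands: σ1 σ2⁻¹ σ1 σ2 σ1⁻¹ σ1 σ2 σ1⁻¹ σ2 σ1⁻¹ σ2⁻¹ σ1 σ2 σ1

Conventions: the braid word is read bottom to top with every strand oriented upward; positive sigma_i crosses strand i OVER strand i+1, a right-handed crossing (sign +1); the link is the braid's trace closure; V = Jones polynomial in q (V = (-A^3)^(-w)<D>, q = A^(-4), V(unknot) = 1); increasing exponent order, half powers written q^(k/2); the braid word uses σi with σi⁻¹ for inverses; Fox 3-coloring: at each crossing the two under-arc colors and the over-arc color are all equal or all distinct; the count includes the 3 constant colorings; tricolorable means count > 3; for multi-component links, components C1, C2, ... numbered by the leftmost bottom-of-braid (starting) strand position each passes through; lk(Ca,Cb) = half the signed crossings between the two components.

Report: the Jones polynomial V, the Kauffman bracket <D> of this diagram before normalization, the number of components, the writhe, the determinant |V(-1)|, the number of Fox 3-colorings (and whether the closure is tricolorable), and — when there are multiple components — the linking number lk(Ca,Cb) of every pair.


V = 2q - 2q^2 + 3q^3 - 3q^4 + 2q^5 - 2q^6 + q^7
<D> = A^-16 - 2A^-12 + 2A^-8 - 3A^-4 + 3 - 2A^4 + 2A^8 (w = +4)
1 component over 14 crossings, w = +4
9 Fox colorings among 3^14, |V(-1)| = 15: tricolorable
why: |V(-1)| = 15: so tricolorable, since 3 divides 15


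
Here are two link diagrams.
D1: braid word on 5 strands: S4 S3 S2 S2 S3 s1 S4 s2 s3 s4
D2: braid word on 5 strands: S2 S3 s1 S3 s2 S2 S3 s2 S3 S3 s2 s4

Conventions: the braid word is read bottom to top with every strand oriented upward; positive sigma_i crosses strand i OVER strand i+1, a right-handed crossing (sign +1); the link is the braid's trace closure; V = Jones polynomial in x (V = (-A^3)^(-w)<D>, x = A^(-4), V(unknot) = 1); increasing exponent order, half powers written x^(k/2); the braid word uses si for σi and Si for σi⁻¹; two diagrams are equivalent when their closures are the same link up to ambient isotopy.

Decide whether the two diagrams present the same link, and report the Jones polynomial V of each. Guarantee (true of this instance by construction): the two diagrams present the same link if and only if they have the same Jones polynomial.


same link: no
V(D1) = 1  [10 crossings, <D> = A^-6, w = -2]
D2 (bracket A^2 + A^10 - A^14 + A^18 - A^22; 12 crossings at w = -2): V = -x^-7 + x^-6 - x^-5 + x^-4 + x^-2
note: V(x) takes 2 values over 2 diagrams, fixing the grouping


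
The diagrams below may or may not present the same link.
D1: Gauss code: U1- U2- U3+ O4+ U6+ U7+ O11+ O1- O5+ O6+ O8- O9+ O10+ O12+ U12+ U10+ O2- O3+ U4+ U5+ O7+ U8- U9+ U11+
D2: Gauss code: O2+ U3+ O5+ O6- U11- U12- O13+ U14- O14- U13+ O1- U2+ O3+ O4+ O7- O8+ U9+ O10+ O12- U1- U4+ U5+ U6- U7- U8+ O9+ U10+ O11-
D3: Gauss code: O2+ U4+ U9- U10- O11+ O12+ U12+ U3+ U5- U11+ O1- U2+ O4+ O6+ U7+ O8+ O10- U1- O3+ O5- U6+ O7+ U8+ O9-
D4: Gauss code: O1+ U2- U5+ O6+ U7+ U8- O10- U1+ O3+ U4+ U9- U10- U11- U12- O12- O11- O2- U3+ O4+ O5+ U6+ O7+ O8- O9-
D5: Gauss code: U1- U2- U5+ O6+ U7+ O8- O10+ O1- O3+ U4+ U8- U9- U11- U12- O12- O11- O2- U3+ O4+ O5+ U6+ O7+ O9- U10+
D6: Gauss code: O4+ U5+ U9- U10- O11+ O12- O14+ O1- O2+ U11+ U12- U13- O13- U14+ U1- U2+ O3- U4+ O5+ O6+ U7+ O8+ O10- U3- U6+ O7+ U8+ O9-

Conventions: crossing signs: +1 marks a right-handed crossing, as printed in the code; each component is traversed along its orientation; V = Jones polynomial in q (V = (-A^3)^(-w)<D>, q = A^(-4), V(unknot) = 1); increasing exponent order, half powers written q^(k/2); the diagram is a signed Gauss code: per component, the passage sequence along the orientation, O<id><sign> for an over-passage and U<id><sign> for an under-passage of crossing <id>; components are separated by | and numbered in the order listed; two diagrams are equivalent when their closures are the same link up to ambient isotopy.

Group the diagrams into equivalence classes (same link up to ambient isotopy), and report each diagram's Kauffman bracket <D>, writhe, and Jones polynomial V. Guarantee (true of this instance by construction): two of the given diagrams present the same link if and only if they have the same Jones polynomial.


classes: {D1} | {D2, D3, D4, D5, D6}
V(D1) = q + q^3 - q^4  [12 crossings, <D> = -A^2 + A^6 + A^14, w = +6]
V(D2) = q^-1 - 1 + 2q - 2q^2 + 2q^3 - 2q^4 + q^5  [14 crossings, <D> = A^-14 - 2A^-10 + 2A^-6 - 2A^-2 + 2A^2 - A^6 + A^10, w = +2]
V(D3) = q^-1 - 1 + 2q - 2q^2 + 2q^3 - 2q^4 + q^5  (w +4, c 12, <D> = A^-8 - 2A^-4 + 2 - 2A^4 + 2A^8 - A^12 + A^16)
V(D4) = q^-1 - 1 + 2q - 2q^2 + 2q^3 - 2q^4 + q^5  (w 0, c 12, <D> = A^-20 - 2A^-16 + 2A^-12 - 2A^-8 + 2A^-4 - 1 + A^4)
V(D5) = q^-1 - 1 + 2q - 2q^2 + 2q^3 - 2q^4 + q^5  [12 crossings, <D> = A^-20 - 2A^-16 + 2A^-12 - 2A^-8 + 2A^-4 - 1 + A^4, w = 0]
V(D6) = q^-1 - 1 + 2q - 2q^2 + 2q^3 - 2q^4 + q^5  [14 crossings, <D> = A^-14 - 2A^-10 + 2A^-6 - 2A^-2 + 2A^2 - A^6 + A^10, w = +2]
note: comparing 6 Jones polynomials yields 2 groups


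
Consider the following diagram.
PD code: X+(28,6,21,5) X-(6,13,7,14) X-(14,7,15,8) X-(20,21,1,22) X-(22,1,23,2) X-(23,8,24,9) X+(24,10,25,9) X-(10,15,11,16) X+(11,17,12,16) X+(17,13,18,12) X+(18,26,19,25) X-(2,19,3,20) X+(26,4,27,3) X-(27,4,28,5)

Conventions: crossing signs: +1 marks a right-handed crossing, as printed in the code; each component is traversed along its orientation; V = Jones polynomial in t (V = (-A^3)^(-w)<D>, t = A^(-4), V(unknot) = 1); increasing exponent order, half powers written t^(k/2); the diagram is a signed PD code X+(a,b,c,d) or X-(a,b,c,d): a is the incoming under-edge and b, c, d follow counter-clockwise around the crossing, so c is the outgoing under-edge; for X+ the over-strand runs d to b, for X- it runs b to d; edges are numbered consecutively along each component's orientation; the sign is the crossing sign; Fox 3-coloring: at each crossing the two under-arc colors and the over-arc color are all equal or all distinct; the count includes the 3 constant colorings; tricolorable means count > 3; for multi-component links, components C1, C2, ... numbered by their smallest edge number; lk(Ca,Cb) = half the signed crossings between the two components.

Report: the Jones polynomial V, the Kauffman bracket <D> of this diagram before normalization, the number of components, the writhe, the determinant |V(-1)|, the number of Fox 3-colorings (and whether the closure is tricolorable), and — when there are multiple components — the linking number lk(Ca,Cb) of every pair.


Jones polynomial: V(t) = t^(-7/2) - 2t^(-5/2) + t^(-3/2) - 2t^(-1/2) + t^(1/2) - t^(3/2)
<D> = -A^-12 + A^-8 - 2A^-4 + 1 - 2A^4 + A^8; writhe -2
components 2, writhe -2 (14 crossings)
linking number lk(C1,C2) = 0
3-colorings: 3 of 3^14, det 8 — not tricolorable
note: the 1 component pair carries total linking 0


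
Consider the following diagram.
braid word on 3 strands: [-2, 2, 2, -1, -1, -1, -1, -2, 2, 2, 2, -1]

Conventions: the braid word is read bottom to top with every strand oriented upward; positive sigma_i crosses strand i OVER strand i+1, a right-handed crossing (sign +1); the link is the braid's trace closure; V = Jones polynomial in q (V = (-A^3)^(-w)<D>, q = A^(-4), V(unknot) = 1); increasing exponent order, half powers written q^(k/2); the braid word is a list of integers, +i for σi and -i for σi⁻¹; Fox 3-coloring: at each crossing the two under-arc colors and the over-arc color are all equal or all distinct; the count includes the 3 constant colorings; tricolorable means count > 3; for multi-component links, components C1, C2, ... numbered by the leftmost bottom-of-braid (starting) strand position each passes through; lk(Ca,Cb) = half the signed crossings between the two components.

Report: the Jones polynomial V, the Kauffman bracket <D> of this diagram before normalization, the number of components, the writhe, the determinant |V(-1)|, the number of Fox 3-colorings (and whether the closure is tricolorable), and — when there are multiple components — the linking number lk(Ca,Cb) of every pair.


V(q) = -q^-6 + 2q^-5 - 3q^-4 + 4q^-3 - 4q^-2 + 4q^-1 - 2 + 2q - q^2
bracket: -A^-14 + 2A^-10 - 2A^-6 + 4A^-2 - 4A^2 + 4A^6 - 3A^10 + 2A^14 - A^18, w = -2
1 component, writhe -2, over 12 crossings
det 23, colorings 3 of 3^12 — not tricolorable
observation: w = -2 shifts under R1 moves; the (-A^3)^(2) factor cancels that in V


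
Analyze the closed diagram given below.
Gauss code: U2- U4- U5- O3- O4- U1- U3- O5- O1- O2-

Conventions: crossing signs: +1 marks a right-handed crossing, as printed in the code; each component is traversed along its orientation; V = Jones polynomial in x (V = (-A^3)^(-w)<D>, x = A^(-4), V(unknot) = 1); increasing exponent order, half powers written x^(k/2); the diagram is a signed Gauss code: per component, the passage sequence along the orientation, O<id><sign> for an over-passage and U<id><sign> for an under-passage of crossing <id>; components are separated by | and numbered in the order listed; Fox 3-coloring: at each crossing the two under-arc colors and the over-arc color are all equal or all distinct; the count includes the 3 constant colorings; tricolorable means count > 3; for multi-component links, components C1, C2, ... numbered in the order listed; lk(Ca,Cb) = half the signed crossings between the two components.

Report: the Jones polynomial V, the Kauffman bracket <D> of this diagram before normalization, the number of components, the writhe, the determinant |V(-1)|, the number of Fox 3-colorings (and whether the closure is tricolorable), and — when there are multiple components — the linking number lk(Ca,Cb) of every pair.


V(x) = -x^-4 + x^-3 + x^-1
bracket: -A^-11 - A^-3 + A, w = -5
1 component, writhe -5, over 5 crossings
det 3, colorings 9 of 3^5 — tricolorable
observation: the span of V is 3, forcing >= 3 crossings in any diagram
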